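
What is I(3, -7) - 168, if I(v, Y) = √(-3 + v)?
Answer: -168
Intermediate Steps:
I(3, -7) - 168 = √(-3 + 3) - 168 = √0 - 168 = 0 - 168 = -168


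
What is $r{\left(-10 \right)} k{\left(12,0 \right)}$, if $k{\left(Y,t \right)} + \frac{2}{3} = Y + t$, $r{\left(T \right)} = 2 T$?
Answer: $- \frac{680}{3} \approx -226.67$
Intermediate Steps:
$k{\left(Y,t \right)} = - \frac{2}{3} + Y + t$ ($k{\left(Y,t \right)} = - \frac{2}{3} + \left(Y + t\right) = - \frac{2}{3} + Y + t$)
$r{\left(-10 \right)} k{\left(12,0 \right)} = 2 \left(-10\right) \left(- \frac{2}{3} + 12 + 0\right) = \left(-20\right) \frac{34}{3} = - \frac{680}{3}$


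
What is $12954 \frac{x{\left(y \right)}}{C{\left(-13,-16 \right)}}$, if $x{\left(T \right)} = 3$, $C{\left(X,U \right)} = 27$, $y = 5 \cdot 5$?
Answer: $\frac{4318}{3} \approx 1439.3$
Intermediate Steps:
$y = 25$
$12954 \frac{x{\left(y \right)}}{C{\left(-13,-16 \right)}} = 12954 \cdot \frac{3}{27} = 12954 \cdot 3 \cdot \frac{1}{27} = 12954 \cdot \frac{1}{9} = \frac{4318}{3}$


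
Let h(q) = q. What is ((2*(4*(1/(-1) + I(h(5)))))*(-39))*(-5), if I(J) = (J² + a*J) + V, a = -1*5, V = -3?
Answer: -6240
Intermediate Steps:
a = -5
I(J) = -3 + J² - 5*J (I(J) = (J² - 5*J) - 3 = -3 + J² - 5*J)
((2*(4*(1/(-1) + I(h(5)))))*(-39))*(-5) = ((2*(4*(1/(-1) + (-3 + 5² - 5*5))))*(-39))*(-5) = ((2*(4*(-1 + (-3 + 25 - 25))))*(-39))*(-5) = ((2*(4*(-1 - 3)))*(-39))*(-5) = ((2*(4*(-4)))*(-39))*(-5) = ((2*(-16))*(-39))*(-5) = -32*(-39)*(-5) = 1248*(-5) = -6240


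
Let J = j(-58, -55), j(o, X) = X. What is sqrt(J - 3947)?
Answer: I*sqrt(4002) ≈ 63.261*I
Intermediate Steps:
J = -55
sqrt(J - 3947) = sqrt(-55 - 3947) = sqrt(-4002) = I*sqrt(4002)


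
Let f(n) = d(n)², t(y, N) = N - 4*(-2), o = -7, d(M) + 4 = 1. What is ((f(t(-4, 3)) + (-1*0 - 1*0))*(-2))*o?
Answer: 126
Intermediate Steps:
d(M) = -3 (d(M) = -4 + 1 = -3)
t(y, N) = 8 + N (t(y, N) = N + 8 = 8 + N)
f(n) = 9 (f(n) = (-3)² = 9)
((f(t(-4, 3)) + (-1*0 - 1*0))*(-2))*o = ((9 + (-1*0 - 1*0))*(-2))*(-7) = ((9 + (0 + 0))*(-2))*(-7) = ((9 + 0)*(-2))*(-7) = (9*(-2))*(-7) = -18*(-7) = 126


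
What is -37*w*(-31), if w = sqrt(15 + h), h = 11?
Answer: 1147*sqrt(26) ≈ 5848.6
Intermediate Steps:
w = sqrt(26) (w = sqrt(15 + 11) = sqrt(26) ≈ 5.0990)
-37*w*(-31) = -37*sqrt(26)*(-31) = 1147*sqrt(26)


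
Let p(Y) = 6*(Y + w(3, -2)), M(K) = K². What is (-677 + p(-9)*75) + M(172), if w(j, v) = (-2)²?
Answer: 26657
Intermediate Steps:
w(j, v) = 4
p(Y) = 24 + 6*Y (p(Y) = 6*(Y + 4) = 6*(4 + Y) = 24 + 6*Y)
(-677 + p(-9)*75) + M(172) = (-677 + (24 + 6*(-9))*75) + 172² = (-677 + (24 - 54)*75) + 29584 = (-677 - 30*75) + 29584 = (-677 - 2250) + 29584 = -2927 + 29584 = 26657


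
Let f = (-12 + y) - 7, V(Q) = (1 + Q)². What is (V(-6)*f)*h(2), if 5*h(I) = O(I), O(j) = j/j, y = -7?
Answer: -130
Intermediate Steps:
O(j) = 1
h(I) = ⅕ (h(I) = (⅕)*1 = ⅕)
f = -26 (f = (-12 - 7) - 7 = -19 - 7 = -26)
(V(-6)*f)*h(2) = ((1 - 6)²*(-26))*(⅕) = ((-5)²*(-26))*(⅕) = (25*(-26))*(⅕) = -650*⅕ = -130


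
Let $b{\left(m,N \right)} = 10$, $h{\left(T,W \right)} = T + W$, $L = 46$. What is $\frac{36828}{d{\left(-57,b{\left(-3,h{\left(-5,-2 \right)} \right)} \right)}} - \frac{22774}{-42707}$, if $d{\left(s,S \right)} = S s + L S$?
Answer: $- \frac{71377648}{213535} \approx -334.27$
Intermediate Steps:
$d{\left(s,S \right)} = 46 S + S s$ ($d{\left(s,S \right)} = S s + 46 S = 46 S + S s$)
$\frac{36828}{d{\left(-57,b{\left(-3,h{\left(-5,-2 \right)} \right)} \right)}} - \frac{22774}{-42707} = \frac{36828}{10 \left(46 - 57\right)} - \frac{22774}{-42707} = \frac{36828}{10 \left(-11\right)} - - \frac{22774}{42707} = \frac{36828}{-110} + \frac{22774}{42707} = 36828 \left(- \frac{1}{110}\right) + \frac{22774}{42707} = - \frac{1674}{5} + \frac{22774}{42707} = - \frac{71377648}{213535}$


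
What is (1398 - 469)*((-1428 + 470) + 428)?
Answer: -492370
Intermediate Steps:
(1398 - 469)*((-1428 + 470) + 428) = 929*(-958 + 428) = 929*(-530) = -492370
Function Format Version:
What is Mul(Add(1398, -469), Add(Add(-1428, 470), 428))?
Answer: -492370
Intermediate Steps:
Mul(Add(1398, -469), Add(Add(-1428, 470), 428)) = Mul(929, Add(-958, 428)) = Mul(929, -530) = -492370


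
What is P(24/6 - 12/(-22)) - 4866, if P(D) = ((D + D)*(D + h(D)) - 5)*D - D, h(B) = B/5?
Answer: -6212946/1331 ≈ -4667.9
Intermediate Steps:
h(B) = B/5 (h(B) = B*(1/5) = B/5)
P(D) = -D + D*(-5 + 12*D**2/5) (P(D) = ((D + D)*(D + D/5) - 5)*D - D = ((2*D)*(6*D/5) - 5)*D - D = (12*D**2/5 - 5)*D - D = (-5 + 12*D**2/5)*D - D = D*(-5 + 12*D**2/5) - D = -D + D*(-5 + 12*D**2/5))
P(24/6 - 12/(-22)) - 4866 = (-6*(24/6 - 12/(-22)) + 12*(24/6 - 12/(-22))**3/5) - 4866 = (-6*(24*(1/6) - 12*(-1/22)) + 12*(24*(1/6) - 12*(-1/22))**3/5) - 4866 = (-6*(4 + 6/11) + 12*(4 + 6/11)**3/5) - 4866 = (-6*50/11 + 12*(50/11)**3/5) - 4866 = (-300/11 + (12/5)*(125000/1331)) - 4866 = (-300/11 + 300000/1331) - 4866 = 263700/1331 - 4866 = -6212946/1331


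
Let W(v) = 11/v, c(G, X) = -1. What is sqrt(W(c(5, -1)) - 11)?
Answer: I*sqrt(22) ≈ 4.6904*I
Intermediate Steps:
sqrt(W(c(5, -1)) - 11) = sqrt(11/(-1) - 11) = sqrt(11*(-1) - 11) = sqrt(-11 - 11) = sqrt(-22) = I*sqrt(22)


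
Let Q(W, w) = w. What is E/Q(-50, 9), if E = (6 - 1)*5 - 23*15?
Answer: -320/9 ≈ -35.556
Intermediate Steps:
E = -320 (E = 5*5 - 345 = 25 - 345 = -320)
E/Q(-50, 9) = -320/9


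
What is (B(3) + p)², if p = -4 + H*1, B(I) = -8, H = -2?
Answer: 196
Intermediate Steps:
p = -6 (p = -4 - 2*1 = -4 - 2 = -6)
(B(3) + p)² = (-8 - 6)² = (-14)² = 196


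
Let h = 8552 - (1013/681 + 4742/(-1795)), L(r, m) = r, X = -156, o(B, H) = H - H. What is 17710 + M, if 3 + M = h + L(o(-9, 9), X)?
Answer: 32100281272/1222395 ≈ 26260.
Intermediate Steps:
o(B, H) = 0
h = 10455333007/1222395 (h = 8552 - (1013*(1/681) + 4742*(-1/1795)) = 8552 - (1013/681 - 4742/1795) = 8552 - 1*(-1410967/1222395) = 8552 + 1410967/1222395 = 10455333007/1222395 ≈ 8553.2)
M = 10451665822/1222395 (M = -3 + (10455333007/1222395 + 0) = -3 + 10455333007/1222395 = 10451665822/1222395 ≈ 8550.2)
17710 + M = 17710 + 10451665822/1222395 = 32100281272/1222395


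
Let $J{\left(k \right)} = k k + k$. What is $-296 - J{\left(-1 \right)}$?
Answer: $-296$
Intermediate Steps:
$J{\left(k \right)} = k + k^{2}$ ($J{\left(k \right)} = k^{2} + k = k + k^{2}$)
$-296 - J{\left(-1 \right)} = -296 - - (1 - 1) = -296 - \left(-1\right) 0 = -296 - 0 = -296 + 0 = -296$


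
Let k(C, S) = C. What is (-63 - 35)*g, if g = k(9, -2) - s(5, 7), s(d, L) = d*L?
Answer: 2548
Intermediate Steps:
s(d, L) = L*d
g = -26 (g = 9 - 7*5 = 9 - 1*35 = 9 - 35 = -26)
(-63 - 35)*g = (-63 - 35)*(-26) = -98*(-26) = 2548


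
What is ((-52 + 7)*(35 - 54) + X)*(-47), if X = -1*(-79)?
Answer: -43898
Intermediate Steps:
X = 79
((-52 + 7)*(35 - 54) + X)*(-47) = ((-52 + 7)*(35 - 54) + 79)*(-47) = (-45*(-19) + 79)*(-47) = (855 + 79)*(-47) = 934*(-47) = -43898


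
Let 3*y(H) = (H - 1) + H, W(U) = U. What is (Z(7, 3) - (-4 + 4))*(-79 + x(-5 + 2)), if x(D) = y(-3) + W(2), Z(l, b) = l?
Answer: -1666/3 ≈ -555.33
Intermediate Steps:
y(H) = -⅓ + 2*H/3 (y(H) = ((H - 1) + H)/3 = ((-1 + H) + H)/3 = (-1 + 2*H)/3 = -⅓ + 2*H/3)
x(D) = -⅓ (x(D) = (-⅓ + (⅔)*(-3)) + 2 = (-⅓ - 2) + 2 = -7/3 + 2 = -⅓)
(Z(7, 3) - (-4 + 4))*(-79 + x(-5 + 2)) = (7 - (-4 + 4))*(-79 - ⅓) = (7 - 0)*(-238/3) = (7 - 1*0)*(-238/3) = (7 + 0)*(-238/3) = 7*(-238/3) = -1666/3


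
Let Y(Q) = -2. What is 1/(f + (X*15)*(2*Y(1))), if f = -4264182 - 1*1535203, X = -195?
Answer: -1/5787685 ≈ -1.7278e-7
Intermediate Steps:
f = -5799385 (f = -4264182 - 1535203 = -5799385)
1/(f + (X*15)*(2*Y(1))) = 1/(-5799385 + (-195*15)*(2*(-2))) = 1/(-5799385 - 2925*(-4)) = 1/(-5799385 + 11700) = 1/(-5787685) = -1/5787685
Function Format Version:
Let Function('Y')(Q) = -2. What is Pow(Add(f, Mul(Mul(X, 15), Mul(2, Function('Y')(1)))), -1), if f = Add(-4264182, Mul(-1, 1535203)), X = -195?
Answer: Rational(-1, 5787685) ≈ -1.7278e-7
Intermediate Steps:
f = -5799385 (f = Add(-4264182, -1535203) = -5799385)
Pow(Add(f, Mul(Mul(X, 15), Mul(2, Function('Y')(1)))), -1) = Pow(Add(-5799385, Mul(Mul(-195, 15), Mul(2, -2))), -1) = Pow(Add(-5799385, Mul(-2925, -4)), -1) = Pow(Add(-5799385, 11700), -1) = Pow(-5787685, -1) = Rational(-1, 5787685)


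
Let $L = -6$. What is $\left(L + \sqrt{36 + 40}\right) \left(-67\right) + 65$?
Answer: $467 - 134 \sqrt{19} \approx -117.09$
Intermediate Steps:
$\left(L + \sqrt{36 + 40}\right) \left(-67\right) + 65 = \left(-6 + \sqrt{36 + 40}\right) \left(-67\right) + 65 = \left(-6 + \sqrt{76}\right) \left(-67\right) + 65 = \left(-6 + 2 \sqrt{19}\right) \left(-67\right) + 65 = \left(402 - 134 \sqrt{19}\right) + 65 = 467 - 134 \sqrt{19}$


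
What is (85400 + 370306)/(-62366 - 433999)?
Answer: -151902/165455 ≈ -0.91809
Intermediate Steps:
(85400 + 370306)/(-62366 - 433999) = 455706/(-496365) = 455706*(-1/496365) = -151902/165455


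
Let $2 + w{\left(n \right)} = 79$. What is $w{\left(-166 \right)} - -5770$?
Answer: $5847$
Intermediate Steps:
$w{\left(n \right)} = 77$ ($w{\left(n \right)} = -2 + 79 = 77$)
$w{\left(-166 \right)} - -5770 = 77 - -5770 = 77 + 5770 = 5847$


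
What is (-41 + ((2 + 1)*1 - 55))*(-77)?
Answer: 7161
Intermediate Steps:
(-41 + ((2 + 1)*1 - 55))*(-77) = (-41 + (3*1 - 55))*(-77) = (-41 + (3 - 55))*(-77) = (-41 - 52)*(-77) = -93*(-77) = 7161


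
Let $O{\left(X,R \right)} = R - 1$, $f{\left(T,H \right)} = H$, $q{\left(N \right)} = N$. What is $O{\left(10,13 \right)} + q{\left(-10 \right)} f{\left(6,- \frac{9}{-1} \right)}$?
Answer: $-78$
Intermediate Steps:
$O{\left(X,R \right)} = -1 + R$ ($O{\left(X,R \right)} = R - 1 = -1 + R$)
$O{\left(10,13 \right)} + q{\left(-10 \right)} f{\left(6,- \frac{9}{-1} \right)} = \left(-1 + 13\right) - 10 \left(- \frac{9}{-1}\right) = 12 - 10 \left(\left(-9\right) \left(-1\right)\right) = 12 - 90 = -78$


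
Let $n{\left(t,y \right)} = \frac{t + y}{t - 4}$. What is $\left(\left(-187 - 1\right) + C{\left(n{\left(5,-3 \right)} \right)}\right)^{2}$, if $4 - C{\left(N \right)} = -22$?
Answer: $26244$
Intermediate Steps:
$n{\left(t,y \right)} = \frac{t + y}{-4 + t}$
$C{\left(N \right)} = 26$ ($C{\left(N \right)} = 4 - -22 = 4 + 22 = 26$)
$\left(\left(-187 - 1\right) + C{\left(n{\left(5,-3 \right)} \right)}\right)^{2} = \left(\left(-187 - 1\right) + 26\right)^{2} = \left(-188 + 26\right)^{2} = \left(-162\right)^{2} = 26244$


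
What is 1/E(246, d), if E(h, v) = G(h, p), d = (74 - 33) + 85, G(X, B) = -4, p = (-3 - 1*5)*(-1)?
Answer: -1/4 ≈ -0.25000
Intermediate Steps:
p = 8 (p = (-3 - 5)*(-1) = -8*(-1) = 8)
d = 126 (d = 41 + 85 = 126)
E(h, v) = -4
1/E(246, d) = 1/(-4) = -1/4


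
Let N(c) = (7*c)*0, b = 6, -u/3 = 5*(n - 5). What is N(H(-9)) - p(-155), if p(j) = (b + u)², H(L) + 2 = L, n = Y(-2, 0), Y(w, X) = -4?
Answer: -19881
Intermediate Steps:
n = -4
u = 135 (u = -15*(-4 - 5) = -15*(-9) = -3*(-45) = 135)
H(L) = -2 + L
N(c) = 0
p(j) = 19881 (p(j) = (6 + 135)² = 141² = 19881)
N(H(-9)) - p(-155) = 0 - 1*19881 = 0 - 19881 = -19881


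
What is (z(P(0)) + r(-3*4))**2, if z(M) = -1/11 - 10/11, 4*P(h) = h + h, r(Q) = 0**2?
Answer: 1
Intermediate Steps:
r(Q) = 0
P(h) = h/2 (P(h) = (h + h)/4 = (2*h)/4 = h/2)
z(M) = -1 (z(M) = -1*1/11 - 10*1/11 = -1/11 - 10/11 = -1)
(z(P(0)) + r(-3*4))**2 = (-1 + 0)**2 = (-1)**2 = 1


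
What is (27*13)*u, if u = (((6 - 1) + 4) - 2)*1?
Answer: 2457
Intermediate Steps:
u = 7 (u = ((5 + 4) - 2)*1 = (9 - 2)*1 = 7*1 = 7)
(27*13)*u = (27*13)*7 = 351*7 = 2457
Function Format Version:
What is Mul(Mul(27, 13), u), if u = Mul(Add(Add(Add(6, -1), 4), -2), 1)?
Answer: 2457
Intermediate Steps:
u = 7 (u = Mul(Add(Add(5, 4), -2), 1) = Mul(Add(9, -2), 1) = Mul(7, 1) = 7)
Mul(Mul(27, 13), u) = Mul(Mul(27, 13), 7) = Mul(351, 7) = 2457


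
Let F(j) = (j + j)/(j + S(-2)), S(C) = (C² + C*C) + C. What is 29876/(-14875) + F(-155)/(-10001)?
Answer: -6360614682/3166566625 ≈ -2.0087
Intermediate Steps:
S(C) = C + 2*C² (S(C) = (C² + C²) + C = 2*C² + C = C + 2*C²)
F(j) = 2*j/(6 + j) (F(j) = (j + j)/(j - 2*(1 + 2*(-2))) = (2*j)/(j - 2*(1 - 4)) = (2*j)/(j - 2*(-3)) = (2*j)/(j + 6) = (2*j)/(6 + j) = 2*j/(6 + j))
29876/(-14875) + F(-155)/(-10001) = 29876/(-14875) + (2*(-155)/(6 - 155))/(-10001) = 29876*(-1/14875) + (2*(-155)/(-149))*(-1/10001) = -4268/2125 + (2*(-155)*(-1/149))*(-1/10001) = -4268/2125 + (310/149)*(-1/10001) = -4268/2125 - 310/1490149 = -6360614682/3166566625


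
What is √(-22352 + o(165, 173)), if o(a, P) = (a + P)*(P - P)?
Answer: 4*I*√1397 ≈ 149.51*I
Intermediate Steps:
o(a, P) = 0 (o(a, P) = (P + a)*0 = 0)
√(-22352 + o(165, 173)) = √(-22352 + 0) = √(-22352) = 4*I*√1397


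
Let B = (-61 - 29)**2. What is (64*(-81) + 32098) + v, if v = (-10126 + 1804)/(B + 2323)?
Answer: 280516300/10423 ≈ 26913.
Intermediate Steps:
B = 8100 (B = (-90)**2 = 8100)
v = -8322/10423 (v = (-10126 + 1804)/(8100 + 2323) = -8322/10423 ≈ -0.79843)
(64*(-81) + 32098) + v = (64*(-81) + 32098) - 8322/10423 = (-5184 + 32098) - 8322/10423 = 26914 - 8322/10423 = 280516300/10423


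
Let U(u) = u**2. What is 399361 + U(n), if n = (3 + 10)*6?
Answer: 405445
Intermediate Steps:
n = 78 (n = 13*6 = 78)
399361 + U(n) = 399361 + 78**2 = 399361 + 6084 = 405445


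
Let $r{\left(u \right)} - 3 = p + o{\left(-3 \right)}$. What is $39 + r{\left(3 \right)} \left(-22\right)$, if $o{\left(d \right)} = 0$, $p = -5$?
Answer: $83$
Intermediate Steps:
$r{\left(u \right)} = -2$ ($r{\left(u \right)} = 3 + \left(-5 + 0\right) = 3 - 5 = -2$)
$39 + r{\left(3 \right)} \left(-22\right) = 39 - -44 = 39 + 44 = 83$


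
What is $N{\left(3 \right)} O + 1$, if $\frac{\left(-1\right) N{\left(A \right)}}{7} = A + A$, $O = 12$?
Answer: $-503$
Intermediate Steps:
$N{\left(A \right)} = - 14 A$ ($N{\left(A \right)} = - 7 \left(A + A\right) = - 7 \cdot 2 A = - 14 A$)
$N{\left(3 \right)} O + 1 = \left(-14\right) 3 \cdot 12 + 1 = \left(-42\right) 12 + 1 = -504 + 1 = -503$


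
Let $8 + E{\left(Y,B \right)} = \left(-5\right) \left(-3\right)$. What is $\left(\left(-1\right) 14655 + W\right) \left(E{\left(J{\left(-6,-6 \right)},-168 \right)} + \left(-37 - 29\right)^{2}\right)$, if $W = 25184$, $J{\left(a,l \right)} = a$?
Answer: $45938027$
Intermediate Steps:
$E{\left(Y,B \right)} = 7$ ($E{\left(Y,B \right)} = -8 - -15 = -8 + 15 = 7$)
$\left(\left(-1\right) 14655 + W\right) \left(E{\left(J{\left(-6,-6 \right)},-168 \right)} + \left(-37 - 29\right)^{2}\right) = \left(\left(-1\right) 14655 + 25184\right) \left(7 + \left(-37 - 29\right)^{2}\right) = \left(-14655 + 25184\right) \left(7 + \left(-66\right)^{2}\right) = 10529 \left(7 + 4356\right) = 10529 \cdot 4363 = 45938027$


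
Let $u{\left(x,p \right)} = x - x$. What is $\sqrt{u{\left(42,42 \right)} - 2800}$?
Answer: $20 i \sqrt{7} \approx 52.915 i$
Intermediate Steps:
$u{\left(x,p \right)} = 0$
$\sqrt{u{\left(42,42 \right)} - 2800} = \sqrt{0 - 2800} = \sqrt{-2800} = 20 i \sqrt{7}$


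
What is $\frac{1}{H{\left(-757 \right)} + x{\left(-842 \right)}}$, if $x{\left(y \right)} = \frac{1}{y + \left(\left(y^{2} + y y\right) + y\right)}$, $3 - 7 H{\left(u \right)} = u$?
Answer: $\frac{9913708}{1076345447} \approx 0.0092105$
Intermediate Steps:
$H{\left(u \right)} = \frac{3}{7} - \frac{u}{7}$
$x{\left(y \right)} = \frac{1}{2 y + 2 y^{2}}$ ($x{\left(y \right)} = \frac{1}{y + \left(\left(y^{2} + y^{2}\right) + y\right)} = \frac{1}{y + \left(2 y^{2} + y\right)} = \frac{1}{y + \left(y + 2 y^{2}\right)} = \frac{1}{2 y + 2 y^{2}}$)
$\frac{1}{H{\left(-757 \right)} + x{\left(-842 \right)}} = \frac{1}{\left(\frac{3}{7} - - \frac{757}{7}\right) + \frac{1}{2 \left(-842\right) \left(1 - 842\right)}} = \frac{1}{\left(\frac{3}{7} + \frac{757}{7}\right) + \frac{1}{2} \left(- \frac{1}{842}\right) \frac{1}{-841}} = \frac{1}{\frac{760}{7} + \frac{1}{2} \left(- \frac{1}{842}\right) \left(- \frac{1}{841}\right)} = \frac{1}{\frac{760}{7} + \frac{1}{1416244}} = \frac{1}{\frac{1076345447}{9913708}} = \frac{9913708}{1076345447}$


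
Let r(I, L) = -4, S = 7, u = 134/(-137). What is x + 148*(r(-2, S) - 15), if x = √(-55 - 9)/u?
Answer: -2812 - 548*I/67 ≈ -2812.0 - 8.1791*I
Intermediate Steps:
u = -134/137 (u = 134*(-1/137) = -134/137 ≈ -0.97810)
x = -548*I/67 (x = √(-55 - 9)/(-134/137) = √(-64)*(-137/134) = (8*I)*(-137/134) = -548*I/67 ≈ -8.1791*I)
x + 148*(r(-2, S) - 15) = -548*I/67 + 148*(-4 - 15) = -548*I/67 + 148*(-19) = -548*I/67 - 2812 = -2812 - 548*I/67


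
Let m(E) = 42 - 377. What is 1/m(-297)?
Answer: -1/335 ≈ -0.0029851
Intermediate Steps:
m(E) = -335
1/m(-297) = 1/(-335) = -1/335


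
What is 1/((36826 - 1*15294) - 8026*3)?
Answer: -1/2546 ≈ -0.00039277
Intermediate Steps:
1/((36826 - 1*15294) - 8026*3) = 1/((36826 - 15294) - 24078) = 1/(21532 - 24078) = 1/(-2546) = -1/2546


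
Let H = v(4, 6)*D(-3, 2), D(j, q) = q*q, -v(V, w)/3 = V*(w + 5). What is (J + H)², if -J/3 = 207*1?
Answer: 1320201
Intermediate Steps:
v(V, w) = -3*V*(5 + w) (v(V, w) = -3*V*(w + 5) = -3*V*(5 + w))
D(j, q) = q²
J = -621 ≈ -621.00
H = -528 (H = -3*4*(5 + 6)*2² = -3*4*11*4 = -132*4 = -528)
(J + H)² = (-621 - 528)² = (-1149)² = 1320201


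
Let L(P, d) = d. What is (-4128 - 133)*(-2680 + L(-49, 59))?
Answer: 11168081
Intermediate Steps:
(-4128 - 133)*(-2680 + L(-49, 59)) = (-4128 - 133)*(-2680 + 59) = -4261*(-2621) = 11168081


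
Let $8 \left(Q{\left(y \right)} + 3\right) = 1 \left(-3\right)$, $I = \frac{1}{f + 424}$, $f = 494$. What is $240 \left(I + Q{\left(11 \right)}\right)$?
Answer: $- \frac{123890}{153} \approx -809.74$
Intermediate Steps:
$I = \frac{1}{918}$ ($I = \frac{1}{494 + 424} = \frac{1}{918} \approx 0.0010893$)
$Q{\left(y \right)} = - \frac{27}{8}$ ($Q{\left(y \right)} = -3 + \frac{1 \left(-3\right)}{8} = -3 + \frac{1}{8} \left(-3\right) = -3 - \frac{3}{8} = - \frac{27}{8}$)
$240 \left(I + Q{\left(11 \right)}\right) = 240 \left(\frac{1}{918} - \frac{27}{8}\right) = 240 \left(- \frac{12389}{3672}\right) = - \frac{123890}{153}$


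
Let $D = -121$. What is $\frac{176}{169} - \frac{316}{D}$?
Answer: $\frac{74700}{20449} \approx 3.653$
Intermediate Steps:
$\frac{176}{169} - \frac{316}{D} = \frac{176}{169} - \frac{316}{-121} = 176 \cdot \frac{1}{169} - - \frac{316}{121} = \frac{176}{169} + \frac{316}{121} = \frac{74700}{20449}$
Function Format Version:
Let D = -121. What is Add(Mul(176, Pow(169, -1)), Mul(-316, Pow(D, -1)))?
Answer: Rational(74700, 20449) ≈ 3.6530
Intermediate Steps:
Add(Mul(176, Pow(169, -1)), Mul(-316, Pow(D, -1))) = Add(Mul(176, Pow(169, -1)), Mul(-316, Pow(-121, -1))) = Add(Mul(176, Rational(1, 169)), Mul(-316, Rational(-1, 121))) = Add(Rational(176, 169), Rational(316, 121)) = Rational(74700, 20449)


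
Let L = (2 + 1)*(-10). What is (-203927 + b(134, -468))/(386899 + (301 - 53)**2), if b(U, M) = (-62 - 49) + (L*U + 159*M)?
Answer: -282470/448403 ≈ -0.62995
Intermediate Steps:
L = -30 (L = 3*(-10) = -30)
b(U, M) = -111 - 30*U + 159*M (b(U, M) = (-62 - 49) + (-30*U + 159*M) = -111 + (-30*U + 159*M) = -111 - 30*U + 159*M)
(-203927 + b(134, -468))/(386899 + (301 - 53)**2) = (-203927 + (-111 - 30*134 + 159*(-468)))/(386899 + (301 - 53)**2) = (-203927 + (-111 - 4020 - 74412))/(386899 + 248**2) = (-203927 - 78543)/(386899 + 61504) = -282470/448403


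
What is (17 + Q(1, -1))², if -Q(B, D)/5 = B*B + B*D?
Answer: 289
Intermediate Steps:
Q(B, D) = -5*B² - 5*B*D (Q(B, D) = -5*(B*B + B*D) = -5*(B² + B*D) = -5*B² - 5*B*D)
(17 + Q(1, -1))² = (17 - 5*1*(1 - 1))² = (17 - 5*1*0)² = (17 + 0)² = 17² = 289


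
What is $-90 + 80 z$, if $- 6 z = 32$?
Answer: $- \frac{1550}{3} \approx -516.67$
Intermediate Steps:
$z = - \frac{16}{3}$ ($z = \left(- \frac{1}{6}\right) 32 = - \frac{16}{3} \approx -5.3333$)
$-90 + 80 z = -90 + 80 \left(- \frac{16}{3}\right) = -90 - \frac{1280}{3} = - \frac{1550}{3}$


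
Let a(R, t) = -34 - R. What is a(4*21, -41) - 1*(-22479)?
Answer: 22361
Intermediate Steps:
a(4*21, -41) - 1*(-22479) = (-34 - 4*21) - 1*(-22479) = (-34 - 1*84) + 22479 = (-34 - 84) + 22479 = -118 + 22479 = 22361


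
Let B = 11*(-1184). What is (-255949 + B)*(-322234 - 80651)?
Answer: 108365187105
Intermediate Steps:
B = -13024
(-255949 + B)*(-322234 - 80651) = (-255949 - 13024)*(-322234 - 80651) = -268973*(-402885) = 108365187105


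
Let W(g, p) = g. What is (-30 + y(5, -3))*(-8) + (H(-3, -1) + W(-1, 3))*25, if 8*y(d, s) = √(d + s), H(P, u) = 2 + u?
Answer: 240 - √2 ≈ 238.59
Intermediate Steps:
y(d, s) = √(d + s)/8
(-30 + y(5, -3))*(-8) + (H(-3, -1) + W(-1, 3))*25 = (-30 + √(5 - 3)/8)*(-8) + ((2 - 1) - 1)*25 = (-30 + √2/8)*(-8) + (1 - 1)*25 = (240 - √2) + 0*25 = (240 - √2) + 0 = 240 - √2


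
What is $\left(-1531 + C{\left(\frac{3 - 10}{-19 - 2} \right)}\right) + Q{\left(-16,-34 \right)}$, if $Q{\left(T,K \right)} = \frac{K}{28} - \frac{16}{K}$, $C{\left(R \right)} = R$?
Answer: $- \frac{1093427}{714} \approx -1531.4$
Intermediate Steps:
$Q{\left(T,K \right)} = - \frac{16}{K} + \frac{K}{28}$ ($Q{\left(T,K \right)} = K \frac{1}{28} - \frac{16}{K} = \frac{K}{28} - \frac{16}{K} = - \frac{16}{K} + \frac{K}{28}$)
$\left(-1531 + C{\left(\frac{3 - 10}{-19 - 2} \right)}\right) + Q{\left(-16,-34 \right)} = \left(-1531 + \frac{3 - 10}{-19 - 2}\right) + \left(- \frac{16}{-34} + \frac{1}{28} \left(-34\right)\right) = \left(-1531 - \frac{7}{-21}\right) - \frac{177}{238} = \left(-1531 - - \frac{1}{3}\right) + \left(\frac{8}{17} - \frac{17}{14}\right) = \left(-1531 + \frac{1}{3}\right) - \frac{177}{238} = - \frac{4592}{3} - \frac{177}{238} = - \frac{1093427}{714}$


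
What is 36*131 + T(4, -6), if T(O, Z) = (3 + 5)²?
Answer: 4780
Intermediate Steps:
T(O, Z) = 64 (T(O, Z) = 8² = 64)
36*131 + T(4, -6) = 36*131 + 64 = 4716 + 64 = 4780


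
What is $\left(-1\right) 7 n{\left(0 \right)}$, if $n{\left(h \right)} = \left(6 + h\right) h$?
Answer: $0$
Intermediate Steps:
$n{\left(h \right)} = h \left(6 + h\right)$
$\left(-1\right) 7 n{\left(0 \right)} = \left(-1\right) 7 \cdot 0 \left(6 + 0\right) = - 7 \cdot 0 \cdot 6 = \left(-7\right) 0 = 0$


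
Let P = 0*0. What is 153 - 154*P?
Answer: 153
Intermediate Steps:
P = 0
153 - 154*P = 153 - 154*0 = 153 + 0 = 153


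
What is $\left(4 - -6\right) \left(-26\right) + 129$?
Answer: $-131$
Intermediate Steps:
$\left(4 - -6\right) \left(-26\right) + 129 = \left(4 + 6\right) \left(-26\right) + 129 = 10 \left(-26\right) + 129 = -260 + 129 = -131$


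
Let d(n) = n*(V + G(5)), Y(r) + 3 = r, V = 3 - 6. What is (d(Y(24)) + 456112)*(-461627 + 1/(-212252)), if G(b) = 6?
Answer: -44696598545730875/212252 ≈ -2.1058e+11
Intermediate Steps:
V = -3
Y(r) = -3 + r
d(n) = 3*n (d(n) = n*(-3 + 6) = n*3 = 3*n)
(d(Y(24)) + 456112)*(-461627 + 1/(-212252)) = (3*(-3 + 24) + 456112)*(-461627 + 1/(-212252)) = (3*21 + 456112)*(-461627 - 1/212252) = (63 + 456112)*(-97981254005/212252) = 456175*(-97981254005/212252) = -44696598545730875/212252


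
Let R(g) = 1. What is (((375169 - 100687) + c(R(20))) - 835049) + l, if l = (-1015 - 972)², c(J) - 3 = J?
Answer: 3387606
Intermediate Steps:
c(J) = 3 + J
l = 3948169 (l = (-1987)² = 3948169)
(((375169 - 100687) + c(R(20))) - 835049) + l = (((375169 - 100687) + (3 + 1)) - 835049) + 3948169 = ((274482 + 4) - 835049) + 3948169 = (274486 - 835049) + 3948169 = -560563 + 3948169 = 3387606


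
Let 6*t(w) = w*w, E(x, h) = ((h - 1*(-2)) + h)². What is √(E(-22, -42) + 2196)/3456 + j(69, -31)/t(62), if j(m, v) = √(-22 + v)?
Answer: √2230/1728 + 3*I*√53/1922 ≈ 0.027328 + 0.011363*I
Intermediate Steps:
E(x, h) = (2 + 2*h)² (E(x, h) = ((h + 2) + h)² = ((2 + h) + h)² = (2 + 2*h)²)
t(w) = w²/6 (t(w) = (w*w)/6 = w²/6)
√(E(-22, -42) + 2196)/3456 + j(69, -31)/t(62) = √(4*(1 - 42)² + 2196)/3456 + √(-22 - 31)/(((⅙)*62²)) = √(4*(-41)² + 2196)*(1/3456) + √(-53)/(((⅙)*3844)) = √(4*1681 + 2196)*(1/3456) + (I*√53)/(1922/3) = √(6724 + 2196)*(1/3456) + (I*√53)*(3/1922) = √8920*(1/3456) + 3*I*√53/1922 = (2*√2230)*(1/3456) + 3*I*√53/1922 = √2230/1728 + 3*I*√53/1922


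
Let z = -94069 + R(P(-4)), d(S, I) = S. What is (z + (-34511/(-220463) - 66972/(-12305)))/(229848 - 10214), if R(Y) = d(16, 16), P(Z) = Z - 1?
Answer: -127565763478252/297911251759655 ≈ -0.42820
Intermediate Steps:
P(Z) = -1 + Z
R(Y) = 16
z = -94053 (z = -94069 + 16 = -94053)
(z + (-34511/(-220463) - 66972/(-12305)))/(229848 - 10214) = (-94053 + (-34511/(-220463) - 66972/(-12305)))/(229848 - 10214) = (-94053 + (-34511*(-1/220463) - 66972*(-1/12305)))/219634 = (-94053 + (34511/220463 + 66972/12305))*(1/219634) = (-94053 + 15189505891/2712797215)*(1/219634) = -255131526956504/2712797215*1/219634 = -127565763478252/297911251759655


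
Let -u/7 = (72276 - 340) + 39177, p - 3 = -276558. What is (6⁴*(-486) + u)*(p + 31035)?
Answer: 345605491440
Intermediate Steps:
p = -276555 (p = 3 - 276558 = -276555)
u = -777791 (u = -7*((72276 - 340) + 39177) = -7*(71936 + 39177) = -7*111113 = -777791)
(6⁴*(-486) + u)*(p + 31035) = (6⁴*(-486) - 777791)*(-276555 + 31035) = (1296*(-486) - 777791)*(-245520) = (-629856 - 777791)*(-245520) = -1407647*(-245520) = 345605491440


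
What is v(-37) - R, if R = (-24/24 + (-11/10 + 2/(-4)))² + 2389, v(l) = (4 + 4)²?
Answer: -58294/25 ≈ -2331.8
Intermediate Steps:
v(l) = 64 (v(l) = 8² = 64)
R = 59894/25 (R = (-24*1/24 + (-11*⅒ + 2*(-¼)))² + 2389 = (-1 + (-11/10 - ½))² + 2389 = (-1 - 8/5)² + 2389 = (-13/5)² + 2389 = 169/25 + 2389 = 59894/25 ≈ 2395.8)
v(-37) - R = 64 - 1*59894/25 = 64 - 59894/25 = -58294/25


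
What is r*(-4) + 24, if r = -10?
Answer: 64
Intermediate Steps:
r*(-4) + 24 = -10*(-4) + 24 = 40 + 24 = 64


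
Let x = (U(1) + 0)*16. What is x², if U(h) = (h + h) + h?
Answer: 2304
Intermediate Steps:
U(h) = 3*h (U(h) = 2*h + h = 3*h)
x = 48 (x = (3*1 + 0)*16 = (3 + 0)*16 = 3*16 = 48)
x² = 48² = 2304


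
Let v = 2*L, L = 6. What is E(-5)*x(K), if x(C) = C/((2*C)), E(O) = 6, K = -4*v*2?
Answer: 3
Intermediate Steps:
v = 12 (v = 2*6 = 12)
K = -96 (K = -4*12*2 = -48*2 = -96)
x(C) = ½ (x(C) = C*(1/(2*C)) = ½)
E(-5)*x(K) = 6*(½) = 3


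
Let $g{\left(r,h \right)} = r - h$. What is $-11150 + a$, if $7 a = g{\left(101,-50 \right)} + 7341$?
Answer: $- \frac{70558}{7} \approx -10080.0$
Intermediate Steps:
$a = \frac{7492}{7}$ ($a = \frac{\left(101 - -50\right) + 7341}{7} = \frac{\left(101 + 50\right) + 7341}{7} = \frac{151 + 7341}{7} = \frac{1}{7} \cdot 7492 = \frac{7492}{7} \approx 1070.3$)
$-11150 + a = -11150 + \frac{7492}{7} = - \frac{70558}{7}$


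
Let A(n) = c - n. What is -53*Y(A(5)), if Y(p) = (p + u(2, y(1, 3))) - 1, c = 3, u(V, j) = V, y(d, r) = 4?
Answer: 53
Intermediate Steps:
A(n) = 3 - n
Y(p) = 1 + p (Y(p) = (p + 2) - 1 = (2 + p) - 1 = 1 + p)
-53*Y(A(5)) = -53*(1 + (3 - 1*5)) = -53*(1 + (3 - 5)) = -53*(1 - 2) = -53*(-1) = 53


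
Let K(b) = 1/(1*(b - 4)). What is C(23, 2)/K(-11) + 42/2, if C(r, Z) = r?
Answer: -324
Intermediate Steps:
K(b) = 1/(-4 + b) (K(b) = 1/(1*(-4 + b)) = 1/(-4 + b))
C(23, 2)/K(-11) + 42/2 = 23/(1/(-4 - 11)) + 42/2 = 23/(1/(-15)) + 42*(1/2) = 23/(-1/15) + 21 = 23*(-15) + 21 = -345 + 21 = -324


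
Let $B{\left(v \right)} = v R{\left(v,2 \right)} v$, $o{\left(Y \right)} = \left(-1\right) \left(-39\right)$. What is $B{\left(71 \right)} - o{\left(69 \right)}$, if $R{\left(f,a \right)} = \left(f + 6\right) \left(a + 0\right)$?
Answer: $776275$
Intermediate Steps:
$o{\left(Y \right)} = 39$
$R{\left(f,a \right)} = a \left(6 + f\right)$ ($R{\left(f,a \right)} = \left(6 + f\right) a = a \left(6 + f\right)$)
$B{\left(v \right)} = v^{2} \left(12 + 2 v\right)$ ($B{\left(v \right)} = v 2 \left(6 + v\right) v = v \left(12 + 2 v\right) v = v^{2} \left(12 + 2 v\right)$)
$B{\left(71 \right)} - o{\left(69 \right)} = 2 \cdot 71^{2} \left(6 + 71\right) - 39 = 2 \cdot 5041 \cdot 77 - 39 = 776314 - 39 = 776275$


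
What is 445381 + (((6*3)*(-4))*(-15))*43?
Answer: 491821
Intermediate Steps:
445381 + (((6*3)*(-4))*(-15))*43 = 445381 + ((18*(-4))*(-15))*43 = 445381 - 72*(-15)*43 = 445381 + 1080*43 = 445381 + 46440 = 491821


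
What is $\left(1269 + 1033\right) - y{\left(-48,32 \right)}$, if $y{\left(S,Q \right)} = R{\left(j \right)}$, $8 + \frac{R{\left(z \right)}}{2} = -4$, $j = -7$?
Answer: $2326$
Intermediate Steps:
$R{\left(z \right)} = -24$ ($R{\left(z \right)} = -16 + 2 \left(-4\right) = -16 - 8 = -24$)
$y{\left(S,Q \right)} = -24$
$\left(1269 + 1033\right) - y{\left(-48,32 \right)} = \left(1269 + 1033\right) - -24 = 2302 + 24 = 2326$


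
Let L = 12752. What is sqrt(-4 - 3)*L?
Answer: 12752*I*sqrt(7) ≈ 33739.0*I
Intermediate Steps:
sqrt(-4 - 3)*L = sqrt(-4 - 3)*12752 = sqrt(-7)*12752 = (I*sqrt(7))*12752 = 12752*I*sqrt(7)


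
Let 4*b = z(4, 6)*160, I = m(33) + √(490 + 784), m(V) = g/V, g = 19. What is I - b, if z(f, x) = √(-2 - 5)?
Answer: 19/33 + 7*√26 - 40*I*√7 ≈ 36.269 - 105.83*I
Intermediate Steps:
z(f, x) = I*√7 (z(f, x) = √(-7) = I*√7)
m(V) = 19/V
I = 19/33 + 7*√26 (I = 19/33 + √(490 + 784) = 19*(1/33) + √1274 = 19/33 + 7*√26 ≈ 36.269)
b = 40*I*√7 (b = ((I*√7)*160)/4 = (160*I*√7)/4 = 40*I*√7 ≈ 105.83*I)
I - b = (19/33 + 7*√26) - 40*I*√7 = 19/33 + 7*√26 - 40*I*√7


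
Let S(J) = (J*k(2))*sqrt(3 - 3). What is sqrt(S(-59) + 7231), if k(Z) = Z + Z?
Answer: sqrt(7231) ≈ 85.035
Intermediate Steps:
k(Z) = 2*Z
S(J) = 0 (S(J) = (J*(2*2))*sqrt(3 - 3) = (J*4)*sqrt(0) = (4*J)*0 = 0)
sqrt(S(-59) + 7231) = sqrt(0 + 7231) = sqrt(7231)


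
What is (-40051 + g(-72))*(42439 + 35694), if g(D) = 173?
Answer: -3115787774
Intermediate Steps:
(-40051 + g(-72))*(42439 + 35694) = (-40051 + 173)*(42439 + 35694) = -39878*78133 = -3115787774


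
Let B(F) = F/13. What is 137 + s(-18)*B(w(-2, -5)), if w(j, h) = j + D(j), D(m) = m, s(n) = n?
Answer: 1853/13 ≈ 142.54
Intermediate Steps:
w(j, h) = 2*j (w(j, h) = j + j = 2*j)
B(F) = F/13 (B(F) = F*(1/13) = F/13)
137 + s(-18)*B(w(-2, -5)) = 137 - 18*2*(-2)/13 = 137 - 18*(-4)/13 = 137 - 18*(-4/13) = 137 + 72/13 = 1853/13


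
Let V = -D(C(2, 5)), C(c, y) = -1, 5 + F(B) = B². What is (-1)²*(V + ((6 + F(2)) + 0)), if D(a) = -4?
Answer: 9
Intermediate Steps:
F(B) = -5 + B²
V = 4 (V = -1*(-4) = 4)
(-1)²*(V + ((6 + F(2)) + 0)) = (-1)²*(4 + ((6 + (-5 + 2²)) + 0)) = 1*(4 + ((6 + (-5 + 4)) + 0)) = 1*(4 + ((6 - 1) + 0)) = 1*(4 + (5 + 0)) = 1*(4 + 5) = 1*9 = 9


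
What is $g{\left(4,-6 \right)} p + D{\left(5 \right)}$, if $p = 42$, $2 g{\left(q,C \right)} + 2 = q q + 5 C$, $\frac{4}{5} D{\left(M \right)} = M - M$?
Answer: $-336$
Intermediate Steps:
$D{\left(M \right)} = 0$ ($D{\left(M \right)} = \frac{5 \left(M - M\right)}{4} = \frac{5}{4} \cdot 0 = 0$)
$g{\left(q,C \right)} = -1 + \frac{q^{2}}{2} + \frac{5 C}{2}$ ($g{\left(q,C \right)} = -1 + \frac{q q + 5 C}{2} = -1 + \frac{q^{2} + 5 C}{2} = -1 + \left(\frac{q^{2}}{2} + \frac{5 C}{2}\right) = -1 + \frac{q^{2}}{2} + \frac{5 C}{2}$)
$g{\left(4,-6 \right)} p + D{\left(5 \right)} = \left(-1 + \frac{4^{2}}{2} + \frac{5}{2} \left(-6\right)\right) 42 + 0 = \left(-1 + \frac{1}{2} \cdot 16 - 15\right) 42 + 0 = \left(-1 + 8 - 15\right) 42 + 0 = \left(-8\right) 42 + 0 = -336 + 0 = -336$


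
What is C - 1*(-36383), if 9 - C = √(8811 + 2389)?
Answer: 36392 - 40*√7 ≈ 36286.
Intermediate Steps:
C = 9 - 40*√7 (C = 9 - √(8811 + 2389) = 9 - √11200 = 9 - 40*√7 ≈ -96.830)
C - 1*(-36383) = (9 - 40*√7) - 1*(-36383) = (9 - 40*√7) + 36383 = 36392 - 40*√7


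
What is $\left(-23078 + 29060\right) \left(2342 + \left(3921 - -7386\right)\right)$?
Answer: $81648318$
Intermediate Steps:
$\left(-23078 + 29060\right) \left(2342 + \left(3921 - -7386\right)\right) = 5982 \left(2342 + \left(3921 + 7386\right)\right) = 5982 \left(2342 + 11307\right) = 5982 \cdot 13649 = 81648318$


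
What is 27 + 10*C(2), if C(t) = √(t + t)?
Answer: 47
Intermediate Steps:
C(t) = √2*√t (C(t) = √(2*t) = √2*√t)
27 + 10*C(2) = 27 + 10*(√2*√2) = 27 + 10*2 = 27 + 20 = 47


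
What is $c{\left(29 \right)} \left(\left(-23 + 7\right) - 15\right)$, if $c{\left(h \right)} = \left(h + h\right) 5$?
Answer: $-8990$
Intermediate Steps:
$c{\left(h \right)} = 10 h$ ($c{\left(h \right)} = 2 h 5 = 10 h$)
$c{\left(29 \right)} \left(\left(-23 + 7\right) - 15\right) = 10 \cdot 29 \left(\left(-23 + 7\right) - 15\right) = 290 \left(-16 - 15\right) = 290 \left(-31\right) = -8990$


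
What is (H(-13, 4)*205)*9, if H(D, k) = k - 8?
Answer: -7380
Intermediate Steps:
H(D, k) = -8 + k
(H(-13, 4)*205)*9 = ((-8 + 4)*205)*9 = -4*205*9 = -820*9 = -7380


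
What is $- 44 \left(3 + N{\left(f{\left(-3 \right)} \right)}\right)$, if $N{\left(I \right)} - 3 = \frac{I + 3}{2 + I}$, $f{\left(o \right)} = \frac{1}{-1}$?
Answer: $-352$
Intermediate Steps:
$f{\left(o \right)} = -1$
$N{\left(I \right)} = 3 + \frac{3 + I}{2 + I}$ ($N{\left(I \right)} = 3 + \frac{I + 3}{2 + I} = 3 + \frac{3 + I}{2 + I}$)
$- 44 \left(3 + N{\left(f{\left(-3 \right)} \right)}\right) = - 44 \left(3 + \frac{9 + 4 \left(-1\right)}{2 - 1}\right) = - 44 \left(3 + \frac{9 - 4}{1}\right) = - 44 \left(3 + 1 \cdot 5\right) = - 44 \left(3 + 5\right) = \left(-44\right) 8 = -352$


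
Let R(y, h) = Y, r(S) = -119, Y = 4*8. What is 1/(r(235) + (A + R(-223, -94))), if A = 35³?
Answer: 1/42788 ≈ 2.3371e-5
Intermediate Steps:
Y = 32
A = 42875
R(y, h) = 32
1/(r(235) + (A + R(-223, -94))) = 1/(-119 + (42875 + 32)) = 1/(-119 + 42907) = 1/42788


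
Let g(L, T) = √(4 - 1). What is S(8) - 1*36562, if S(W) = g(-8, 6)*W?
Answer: -36562 + 8*√3 ≈ -36548.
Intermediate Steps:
g(L, T) = √3
S(W) = W*√3 (S(W) = √3*W = W*√3)
S(8) - 1*36562 = 8*√3 - 1*36562 = 8*√3 - 36562 = -36562 + 8*√3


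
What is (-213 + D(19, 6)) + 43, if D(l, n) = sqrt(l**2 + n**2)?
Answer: -170 + sqrt(397) ≈ -150.08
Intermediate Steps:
(-213 + D(19, 6)) + 43 = (-213 + sqrt(19**2 + 6**2)) + 43 = (-213 + sqrt(361 + 36)) + 43 = (-213 + sqrt(397)) + 43 = -170 + sqrt(397)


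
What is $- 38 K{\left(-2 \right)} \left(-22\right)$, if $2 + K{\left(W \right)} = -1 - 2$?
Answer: $-4180$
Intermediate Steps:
$K{\left(W \right)} = -5$ ($K{\left(W \right)} = -2 - 3 = -5$)
$- 38 K{\left(-2 \right)} \left(-22\right) = \left(-38\right) \left(-5\right) \left(-22\right) = 190 \left(-22\right) = -4180$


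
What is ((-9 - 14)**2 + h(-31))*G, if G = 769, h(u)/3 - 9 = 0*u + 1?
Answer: 429871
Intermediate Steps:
h(u) = 30 (h(u) = 27 + 3*(0*u + 1) = 27 + 3*(0 + 1) = 27 + 3*1 = 27 + 3 = 30)
((-9 - 14)**2 + h(-31))*G = ((-9 - 14)**2 + 30)*769 = ((-23)**2 + 30)*769 = (529 + 30)*769 = 559*769 = 429871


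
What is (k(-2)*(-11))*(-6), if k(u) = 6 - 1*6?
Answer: 0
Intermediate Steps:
k(u) = 0 (k(u) = 6 - 6 = 0)
(k(-2)*(-11))*(-6) = (0*(-11))*(-6) = 0*(-6) = 0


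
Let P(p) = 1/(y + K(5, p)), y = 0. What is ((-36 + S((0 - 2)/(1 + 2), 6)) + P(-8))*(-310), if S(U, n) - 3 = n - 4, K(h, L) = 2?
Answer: 9455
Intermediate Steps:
S(U, n) = -1 + n (S(U, n) = 3 + (n - 4) = 3 + (-4 + n) = -1 + n)
P(p) = ½ (P(p) = 1/(0 + 2) = 1/2 = ½)
((-36 + S((0 - 2)/(1 + 2), 6)) + P(-8))*(-310) = ((-36 + (-1 + 6)) + ½)*(-310) = ((-36 + 5) + ½)*(-310) = (-31 + ½)*(-310) = -61/2*(-310) = 9455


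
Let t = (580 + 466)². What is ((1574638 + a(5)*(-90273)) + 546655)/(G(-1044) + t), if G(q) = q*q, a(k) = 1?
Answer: 507755/546013 ≈ 0.92993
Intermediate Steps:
t = 1094116 (t = 1046² = 1094116)
G(q) = q²
((1574638 + a(5)*(-90273)) + 546655)/(G(-1044) + t) = ((1574638 + 1*(-90273)) + 546655)/((-1044)² + 1094116) = ((1574638 - 90273) + 546655)/(1089936 + 1094116) = (1484365 + 546655)/2184052 = 2031020*(1/2184052) = 507755/546013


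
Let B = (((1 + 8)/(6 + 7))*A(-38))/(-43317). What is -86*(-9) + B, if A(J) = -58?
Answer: 48428464/62569 ≈ 774.00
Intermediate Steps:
B = 58/62569 (B = (((1 + 8)/(6 + 7))*(-58))/(-43317) = ((9/13)*(-58))*(-1/43317) = -522/13*(-1/43317) = 58/62569 ≈ 0.00092698)
-86*(-9) + B = -86*(-9) + 58/62569 = 774 + 58/62569 = 48428464/62569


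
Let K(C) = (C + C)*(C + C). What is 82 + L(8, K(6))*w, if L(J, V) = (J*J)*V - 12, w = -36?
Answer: -331262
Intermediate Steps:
K(C) = 4*C² (K(C) = (2*C)*(2*C) = 4*C²)
L(J, V) = -12 + V*J² (L(J, V) = J²*V - 12 = V*J² - 12 = -12 + V*J²)
82 + L(8, K(6))*w = 82 + (-12 + (4*6²)*8²)*(-36) = 82 + (-12 + (4*36)*64)*(-36) = 82 + (-12 + 144*64)*(-36) = 82 + (-12 + 9216)*(-36) = 82 + 9204*(-36) = 82 - 331344 = -331262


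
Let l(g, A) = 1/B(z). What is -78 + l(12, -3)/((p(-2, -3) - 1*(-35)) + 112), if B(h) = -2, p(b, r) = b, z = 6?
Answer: -22621/290 ≈ -78.003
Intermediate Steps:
l(g, A) = -½ (l(g, A) = 1/(-2) = -½)
-78 + l(12, -3)/((p(-2, -3) - 1*(-35)) + 112) = -78 - ½/((-2 - 1*(-35)) + 112) = -78 - ½/((-2 + 35) + 112) = -78 - ½/(33 + 112) = -78 - ½/145 = -78 + (1/145)*(-½) = -78 - 1/290 = -22621/290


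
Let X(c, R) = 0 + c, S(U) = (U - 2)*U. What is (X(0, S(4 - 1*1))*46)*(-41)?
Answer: 0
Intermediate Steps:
S(U) = U*(-2 + U) (S(U) = (-2 + U)*U = U*(-2 + U))
X(c, R) = c
(X(0, S(4 - 1*1))*46)*(-41) = (0*46)*(-41) = 0*(-41) = 0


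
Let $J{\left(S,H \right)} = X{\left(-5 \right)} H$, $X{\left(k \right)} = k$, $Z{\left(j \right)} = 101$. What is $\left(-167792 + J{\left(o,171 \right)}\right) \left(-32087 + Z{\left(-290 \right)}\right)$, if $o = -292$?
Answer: $5394342942$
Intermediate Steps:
$J{\left(S,H \right)} = - 5 H$
$\left(-167792 + J{\left(o,171 \right)}\right) \left(-32087 + Z{\left(-290 \right)}\right) = \left(-167792 - 855\right) \left(-32087 + 101\right) = \left(-167792 - 855\right) \left(-31986\right) = \left(-168647\right) \left(-31986\right) = 5394342942$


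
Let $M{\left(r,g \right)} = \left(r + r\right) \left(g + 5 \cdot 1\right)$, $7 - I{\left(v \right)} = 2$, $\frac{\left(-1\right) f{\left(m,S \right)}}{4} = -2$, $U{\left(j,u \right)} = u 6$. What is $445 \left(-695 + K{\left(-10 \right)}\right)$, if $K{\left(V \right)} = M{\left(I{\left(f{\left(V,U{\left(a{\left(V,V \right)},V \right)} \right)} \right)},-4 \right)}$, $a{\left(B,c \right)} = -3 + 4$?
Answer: $-304825$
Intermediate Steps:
$a{\left(B,c \right)} = 1$
$U{\left(j,u \right)} = 6 u$
$f{\left(m,S \right)} = 8$ ($f{\left(m,S \right)} = \left(-4\right) \left(-2\right) = 8$)
$I{\left(v \right)} = 5$ ($I{\left(v \right)} = 7 - 2 = 5$)
$M{\left(r,g \right)} = 2 r \left(5 + g\right)$ ($M{\left(r,g \right)} = 2 r \left(g + 5\right) = 2 r \left(5 + g\right)$)
$K{\left(V \right)} = 10$ ($K{\left(V \right)} = 2 \cdot 5 \left(5 - 4\right) = 2 \cdot 5 \cdot 1 = 10$)
$445 \left(-695 + K{\left(-10 \right)}\right) = 445 \left(-695 + 10\right) = 445 \left(-685\right) = -304825$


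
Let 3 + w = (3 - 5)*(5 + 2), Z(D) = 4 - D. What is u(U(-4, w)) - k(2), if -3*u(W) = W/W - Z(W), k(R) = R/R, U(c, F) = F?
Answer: 17/3 ≈ 5.6667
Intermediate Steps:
w = -17 (w = -3 + (3 - 5)*(5 + 2) = -3 - 2*7 = -3 - 14 = -17)
k(R) = 1
u(W) = 1 - W/3 (u(W) = -(W/W - (4 - W))/3 = -(1 + (-4 + W))/3 = -(-3 + W)/3 = 1 - W/3)
u(U(-4, w)) - k(2) = (1 - ⅓*(-17)) - 1*1 = (1 + 17/3) - 1 = 20/3 - 1 = 17/3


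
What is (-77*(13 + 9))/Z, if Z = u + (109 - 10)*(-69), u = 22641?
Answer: -847/7905 ≈ -0.10715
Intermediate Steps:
Z = 15810 (Z = 22641 + (109 - 10)*(-69) = 22641 + 99*(-69) = 22641 - 6831 = 15810)
(-77*(13 + 9))/Z = -77*(13 + 9)/15810 = -77*22*(1/15810) = -1694*1/15810 = -847/7905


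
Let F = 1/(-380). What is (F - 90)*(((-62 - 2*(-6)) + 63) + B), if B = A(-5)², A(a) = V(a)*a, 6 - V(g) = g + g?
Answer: -219331013/380 ≈ -5.7719e+5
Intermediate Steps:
V(g) = 6 - 2*g (V(g) = 6 - (g + g) = 6 - 2*g)
A(a) = a*(6 - 2*a) (A(a) = (6 - 2*a)*a = a*(6 - 2*a))
F = -1/380 ≈ -0.0026316
B = 6400 (B = (2*(-5)*(3 - 1*(-5)))² = (2*(-5)*(3 + 5))² = (2*(-5)*8)² = (-80)² = 6400)
(F - 90)*(((-62 - 2*(-6)) + 63) + B) = (-1/380 - 90)*(((-62 - 2*(-6)) + 63) + 6400) = -34201*(((-62 + 12) + 63) + 6400)/380 = -34201*((-50 + 63) + 6400)/380 = -34201*(13 + 6400)/380 = -34201/380*6413 = -219331013/380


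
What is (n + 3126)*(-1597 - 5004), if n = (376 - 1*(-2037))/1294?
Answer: -26717263657/1294 ≈ -2.0647e+7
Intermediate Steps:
n = 2413/1294 (n = (376 + 2037)*(1/1294) = 2413*(1/1294) = 2413/1294 ≈ 1.8648)
(n + 3126)*(-1597 - 5004) = (2413/1294 + 3126)*(-1597 - 5004) = (4047457/1294)*(-6601) = -26717263657/1294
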